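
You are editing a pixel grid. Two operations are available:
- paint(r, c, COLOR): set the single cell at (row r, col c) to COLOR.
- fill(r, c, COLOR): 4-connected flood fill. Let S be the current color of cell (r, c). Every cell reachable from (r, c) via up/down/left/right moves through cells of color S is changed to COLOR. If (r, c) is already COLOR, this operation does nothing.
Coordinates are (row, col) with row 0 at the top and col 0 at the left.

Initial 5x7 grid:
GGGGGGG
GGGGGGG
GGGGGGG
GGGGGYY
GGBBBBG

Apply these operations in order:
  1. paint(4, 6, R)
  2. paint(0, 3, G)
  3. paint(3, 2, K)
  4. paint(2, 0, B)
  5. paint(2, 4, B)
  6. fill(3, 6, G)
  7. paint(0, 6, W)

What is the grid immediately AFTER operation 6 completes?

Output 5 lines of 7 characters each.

Answer: GGGGGGG
GGGGGGG
BGGGBGG
GGKGGGG
GGBBBBR

Derivation:
After op 1 paint(4,6,R):
GGGGGGG
GGGGGGG
GGGGGGG
GGGGGYY
GGBBBBR
After op 2 paint(0,3,G):
GGGGGGG
GGGGGGG
GGGGGGG
GGGGGYY
GGBBBBR
After op 3 paint(3,2,K):
GGGGGGG
GGGGGGG
GGGGGGG
GGKGGYY
GGBBBBR
After op 4 paint(2,0,B):
GGGGGGG
GGGGGGG
BGGGGGG
GGKGGYY
GGBBBBR
After op 5 paint(2,4,B):
GGGGGGG
GGGGGGG
BGGGBGG
GGKGGYY
GGBBBBR
After op 6 fill(3,6,G) [2 cells changed]:
GGGGGGG
GGGGGGG
BGGGBGG
GGKGGGG
GGBBBBR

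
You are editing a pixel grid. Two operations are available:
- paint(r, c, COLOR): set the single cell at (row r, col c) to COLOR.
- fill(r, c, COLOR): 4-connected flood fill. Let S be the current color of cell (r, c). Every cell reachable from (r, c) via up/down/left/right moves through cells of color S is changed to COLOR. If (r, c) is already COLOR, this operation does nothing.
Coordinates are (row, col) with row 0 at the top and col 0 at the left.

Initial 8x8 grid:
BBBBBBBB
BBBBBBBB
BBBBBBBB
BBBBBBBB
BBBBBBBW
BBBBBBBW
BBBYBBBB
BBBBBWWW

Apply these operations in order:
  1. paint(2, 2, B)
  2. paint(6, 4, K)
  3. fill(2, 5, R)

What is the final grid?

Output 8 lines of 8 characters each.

Answer: RRRRRRRR
RRRRRRRR
RRRRRRRR
RRRRRRRR
RRRRRRRW
RRRRRRRW
RRRYKRRR
RRRRRWWW

Derivation:
After op 1 paint(2,2,B):
BBBBBBBB
BBBBBBBB
BBBBBBBB
BBBBBBBB
BBBBBBBW
BBBBBBBW
BBBYBBBB
BBBBBWWW
After op 2 paint(6,4,K):
BBBBBBBB
BBBBBBBB
BBBBBBBB
BBBBBBBB
BBBBBBBW
BBBBBBBW
BBBYKBBB
BBBBBWWW
After op 3 fill(2,5,R) [57 cells changed]:
RRRRRRRR
RRRRRRRR
RRRRRRRR
RRRRRRRR
RRRRRRRW
RRRRRRRW
RRRYKRRR
RRRRRWWW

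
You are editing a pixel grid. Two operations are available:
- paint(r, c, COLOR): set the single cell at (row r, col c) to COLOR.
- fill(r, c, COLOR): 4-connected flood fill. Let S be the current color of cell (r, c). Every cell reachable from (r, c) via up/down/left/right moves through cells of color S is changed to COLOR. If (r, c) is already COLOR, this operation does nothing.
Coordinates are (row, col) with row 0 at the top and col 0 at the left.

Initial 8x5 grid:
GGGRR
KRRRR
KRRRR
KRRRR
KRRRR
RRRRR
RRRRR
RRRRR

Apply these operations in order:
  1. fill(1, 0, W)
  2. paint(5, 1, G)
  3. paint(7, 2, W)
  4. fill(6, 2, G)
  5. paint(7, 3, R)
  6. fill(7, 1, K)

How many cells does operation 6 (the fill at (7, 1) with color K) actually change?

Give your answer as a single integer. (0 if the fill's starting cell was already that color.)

Answer: 34

Derivation:
After op 1 fill(1,0,W) [4 cells changed]:
GGGRR
WRRRR
WRRRR
WRRRR
WRRRR
RRRRR
RRRRR
RRRRR
After op 2 paint(5,1,G):
GGGRR
WRRRR
WRRRR
WRRRR
WRRRR
RGRRR
RRRRR
RRRRR
After op 3 paint(7,2,W):
GGGRR
WRRRR
WRRRR
WRRRR
WRRRR
RGRRR
RRRRR
RRWRR
After op 4 fill(6,2,G) [31 cells changed]:
GGGGG
WGGGG
WGGGG
WGGGG
WGGGG
GGGGG
GGGGG
GGWGG
After op 5 paint(7,3,R):
GGGGG
WGGGG
WGGGG
WGGGG
WGGGG
GGGGG
GGGGG
GGWRG
After op 6 fill(7,1,K) [34 cells changed]:
KKKKK
WKKKK
WKKKK
WKKKK
WKKKK
KKKKK
KKKKK
KKWRK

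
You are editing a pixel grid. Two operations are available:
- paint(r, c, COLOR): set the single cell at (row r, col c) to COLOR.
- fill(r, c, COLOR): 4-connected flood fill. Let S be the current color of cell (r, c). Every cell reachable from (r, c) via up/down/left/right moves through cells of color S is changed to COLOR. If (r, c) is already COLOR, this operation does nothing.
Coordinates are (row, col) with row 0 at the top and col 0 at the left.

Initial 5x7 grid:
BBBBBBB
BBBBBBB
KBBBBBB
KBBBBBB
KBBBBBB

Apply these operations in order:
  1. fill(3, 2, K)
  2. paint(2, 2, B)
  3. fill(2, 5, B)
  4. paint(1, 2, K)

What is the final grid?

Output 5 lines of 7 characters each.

Answer: BBBBBBB
BBKBBBB
BBBBBBB
BBBBBBB
BBBBBBB

Derivation:
After op 1 fill(3,2,K) [32 cells changed]:
KKKKKKK
KKKKKKK
KKKKKKK
KKKKKKK
KKKKKKK
After op 2 paint(2,2,B):
KKKKKKK
KKKKKKK
KKBKKKK
KKKKKKK
KKKKKKK
After op 3 fill(2,5,B) [34 cells changed]:
BBBBBBB
BBBBBBB
BBBBBBB
BBBBBBB
BBBBBBB
After op 4 paint(1,2,K):
BBBBBBB
BBKBBBB
BBBBBBB
BBBBBBB
BBBBBBB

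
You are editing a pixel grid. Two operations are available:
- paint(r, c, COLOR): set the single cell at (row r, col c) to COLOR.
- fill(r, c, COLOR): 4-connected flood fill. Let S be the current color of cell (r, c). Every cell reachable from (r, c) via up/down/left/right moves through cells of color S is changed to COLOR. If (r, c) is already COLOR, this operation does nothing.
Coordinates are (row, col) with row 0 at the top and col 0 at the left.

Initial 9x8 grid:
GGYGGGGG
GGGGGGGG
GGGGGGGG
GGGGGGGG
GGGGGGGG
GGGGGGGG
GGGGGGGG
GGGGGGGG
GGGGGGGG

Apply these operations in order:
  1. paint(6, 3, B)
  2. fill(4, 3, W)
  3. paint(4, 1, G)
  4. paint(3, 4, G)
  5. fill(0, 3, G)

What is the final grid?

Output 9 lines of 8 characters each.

After op 1 paint(6,3,B):
GGYGGGGG
GGGGGGGG
GGGGGGGG
GGGGGGGG
GGGGGGGG
GGGGGGGG
GGGBGGGG
GGGGGGGG
GGGGGGGG
After op 2 fill(4,3,W) [70 cells changed]:
WWYWWWWW
WWWWWWWW
WWWWWWWW
WWWWWWWW
WWWWWWWW
WWWWWWWW
WWWBWWWW
WWWWWWWW
WWWWWWWW
After op 3 paint(4,1,G):
WWYWWWWW
WWWWWWWW
WWWWWWWW
WWWWWWWW
WGWWWWWW
WWWWWWWW
WWWBWWWW
WWWWWWWW
WWWWWWWW
After op 4 paint(3,4,G):
WWYWWWWW
WWWWWWWW
WWWWWWWW
WWWWGWWW
WGWWWWWW
WWWWWWWW
WWWBWWWW
WWWWWWWW
WWWWWWWW
After op 5 fill(0,3,G) [68 cells changed]:
GGYGGGGG
GGGGGGGG
GGGGGGGG
GGGGGGGG
GGGGGGGG
GGGGGGGG
GGGBGGGG
GGGGGGGG
GGGGGGGG

Answer: GGYGGGGG
GGGGGGGG
GGGGGGGG
GGGGGGGG
GGGGGGGG
GGGGGGGG
GGGBGGGG
GGGGGGGG
GGGGGGGG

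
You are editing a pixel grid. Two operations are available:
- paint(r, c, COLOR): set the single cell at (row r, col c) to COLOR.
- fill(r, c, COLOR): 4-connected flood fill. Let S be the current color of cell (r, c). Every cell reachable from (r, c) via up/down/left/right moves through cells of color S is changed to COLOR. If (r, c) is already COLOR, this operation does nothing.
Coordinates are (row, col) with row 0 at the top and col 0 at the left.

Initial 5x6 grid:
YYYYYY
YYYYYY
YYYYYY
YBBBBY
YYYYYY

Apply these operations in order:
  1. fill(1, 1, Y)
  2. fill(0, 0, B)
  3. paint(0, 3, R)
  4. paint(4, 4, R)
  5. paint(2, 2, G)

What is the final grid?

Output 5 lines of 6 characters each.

Answer: BBBRBB
BBBBBB
BBGBBB
BBBBBB
BBBBRB

Derivation:
After op 1 fill(1,1,Y) [0 cells changed]:
YYYYYY
YYYYYY
YYYYYY
YBBBBY
YYYYYY
After op 2 fill(0,0,B) [26 cells changed]:
BBBBBB
BBBBBB
BBBBBB
BBBBBB
BBBBBB
After op 3 paint(0,3,R):
BBBRBB
BBBBBB
BBBBBB
BBBBBB
BBBBBB
After op 4 paint(4,4,R):
BBBRBB
BBBBBB
BBBBBB
BBBBBB
BBBBRB
After op 5 paint(2,2,G):
BBBRBB
BBBBBB
BBGBBB
BBBBBB
BBBBRB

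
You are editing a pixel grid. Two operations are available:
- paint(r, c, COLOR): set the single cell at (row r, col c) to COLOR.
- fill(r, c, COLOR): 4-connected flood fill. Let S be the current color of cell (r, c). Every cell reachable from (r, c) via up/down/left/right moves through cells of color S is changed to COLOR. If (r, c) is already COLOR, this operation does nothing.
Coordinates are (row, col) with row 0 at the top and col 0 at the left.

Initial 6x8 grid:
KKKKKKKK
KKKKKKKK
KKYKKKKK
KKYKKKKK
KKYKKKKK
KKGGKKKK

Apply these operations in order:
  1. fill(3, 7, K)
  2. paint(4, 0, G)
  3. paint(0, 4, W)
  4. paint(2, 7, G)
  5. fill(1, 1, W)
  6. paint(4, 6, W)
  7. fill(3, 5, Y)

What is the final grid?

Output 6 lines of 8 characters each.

Answer: YYYYYYYY
YYYYYYYY
YYYYYYYG
YYYYYYYY
GYYYYYYY
YYGGYYYY

Derivation:
After op 1 fill(3,7,K) [0 cells changed]:
KKKKKKKK
KKKKKKKK
KKYKKKKK
KKYKKKKK
KKYKKKKK
KKGGKKKK
After op 2 paint(4,0,G):
KKKKKKKK
KKKKKKKK
KKYKKKKK
KKYKKKKK
GKYKKKKK
KKGGKKKK
After op 3 paint(0,4,W):
KKKKWKKK
KKKKKKKK
KKYKKKKK
KKYKKKKK
GKYKKKKK
KKGGKKKK
After op 4 paint(2,7,G):
KKKKWKKK
KKKKKKKK
KKYKKKKG
KKYKKKKK
GKYKKKKK
KKGGKKKK
After op 5 fill(1,1,W) [40 cells changed]:
WWWWWWWW
WWWWWWWW
WWYWWWWG
WWYWWWWW
GWYWWWWW
WWGGWWWW
After op 6 paint(4,6,W):
WWWWWWWW
WWWWWWWW
WWYWWWWG
WWYWWWWW
GWYWWWWW
WWGGWWWW
After op 7 fill(3,5,Y) [41 cells changed]:
YYYYYYYY
YYYYYYYY
YYYYYYYG
YYYYYYYY
GYYYYYYY
YYGGYYYY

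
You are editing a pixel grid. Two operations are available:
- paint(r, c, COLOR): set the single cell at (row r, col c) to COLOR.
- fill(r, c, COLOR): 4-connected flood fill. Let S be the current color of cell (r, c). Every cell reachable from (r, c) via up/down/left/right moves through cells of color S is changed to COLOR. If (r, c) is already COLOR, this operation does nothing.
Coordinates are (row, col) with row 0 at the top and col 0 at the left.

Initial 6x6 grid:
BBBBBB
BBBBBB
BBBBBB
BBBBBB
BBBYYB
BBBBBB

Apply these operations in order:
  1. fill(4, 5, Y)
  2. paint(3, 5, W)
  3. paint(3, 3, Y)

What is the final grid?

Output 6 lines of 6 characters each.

After op 1 fill(4,5,Y) [34 cells changed]:
YYYYYY
YYYYYY
YYYYYY
YYYYYY
YYYYYY
YYYYYY
After op 2 paint(3,5,W):
YYYYYY
YYYYYY
YYYYYY
YYYYYW
YYYYYY
YYYYYY
After op 3 paint(3,3,Y):
YYYYYY
YYYYYY
YYYYYY
YYYYYW
YYYYYY
YYYYYY

Answer: YYYYYY
YYYYYY
YYYYYY
YYYYYW
YYYYYY
YYYYYY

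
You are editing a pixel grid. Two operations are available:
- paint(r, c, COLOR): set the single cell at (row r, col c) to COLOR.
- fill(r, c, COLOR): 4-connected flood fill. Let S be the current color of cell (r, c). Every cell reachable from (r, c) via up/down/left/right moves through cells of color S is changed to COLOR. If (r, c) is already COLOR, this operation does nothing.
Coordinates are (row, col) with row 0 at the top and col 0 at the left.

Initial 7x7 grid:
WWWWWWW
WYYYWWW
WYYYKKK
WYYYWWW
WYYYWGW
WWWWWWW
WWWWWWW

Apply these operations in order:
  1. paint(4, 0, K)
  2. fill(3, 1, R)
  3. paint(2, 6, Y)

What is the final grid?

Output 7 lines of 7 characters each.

Answer: WWWWWWW
WRRRWWW
WRRRKKY
WRRRWWW
KRRRWGW
WWWWWWW
WWWWWWW

Derivation:
After op 1 paint(4,0,K):
WWWWWWW
WYYYWWW
WYYYKKK
WYYYWWW
KYYYWGW
WWWWWWW
WWWWWWW
After op 2 fill(3,1,R) [12 cells changed]:
WWWWWWW
WRRRWWW
WRRRKKK
WRRRWWW
KRRRWGW
WWWWWWW
WWWWWWW
After op 3 paint(2,6,Y):
WWWWWWW
WRRRWWW
WRRRKKY
WRRRWWW
KRRRWGW
WWWWWWW
WWWWWWW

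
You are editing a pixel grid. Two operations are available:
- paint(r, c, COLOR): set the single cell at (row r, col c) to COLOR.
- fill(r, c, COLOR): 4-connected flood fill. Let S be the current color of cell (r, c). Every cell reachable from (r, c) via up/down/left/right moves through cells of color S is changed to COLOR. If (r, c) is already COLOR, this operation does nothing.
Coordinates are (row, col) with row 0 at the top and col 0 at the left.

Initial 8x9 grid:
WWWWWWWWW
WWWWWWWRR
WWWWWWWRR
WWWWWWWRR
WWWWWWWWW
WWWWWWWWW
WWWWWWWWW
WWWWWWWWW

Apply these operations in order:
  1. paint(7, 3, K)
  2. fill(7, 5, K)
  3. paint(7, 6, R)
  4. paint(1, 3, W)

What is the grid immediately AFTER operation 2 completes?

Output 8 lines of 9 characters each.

After op 1 paint(7,3,K):
WWWWWWWWW
WWWWWWWRR
WWWWWWWRR
WWWWWWWRR
WWWWWWWWW
WWWWWWWWW
WWWWWWWWW
WWWKWWWWW
After op 2 fill(7,5,K) [65 cells changed]:
KKKKKKKKK
KKKKKKKRR
KKKKKKKRR
KKKKKKKRR
KKKKKKKKK
KKKKKKKKK
KKKKKKKKK
KKKKKKKKK

Answer: KKKKKKKKK
KKKKKKKRR
KKKKKKKRR
KKKKKKKRR
KKKKKKKKK
KKKKKKKKK
KKKKKKKKK
KKKKKKKKK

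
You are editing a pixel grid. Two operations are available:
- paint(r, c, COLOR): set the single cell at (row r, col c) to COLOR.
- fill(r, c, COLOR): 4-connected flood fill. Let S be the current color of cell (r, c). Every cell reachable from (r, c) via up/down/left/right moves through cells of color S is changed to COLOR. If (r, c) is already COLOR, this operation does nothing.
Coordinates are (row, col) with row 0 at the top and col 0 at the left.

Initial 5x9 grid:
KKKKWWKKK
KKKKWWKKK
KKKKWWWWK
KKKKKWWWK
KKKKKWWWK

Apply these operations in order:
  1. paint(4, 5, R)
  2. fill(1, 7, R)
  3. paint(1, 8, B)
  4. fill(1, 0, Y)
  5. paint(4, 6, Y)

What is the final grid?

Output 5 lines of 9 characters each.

After op 1 paint(4,5,R):
KKKKWWKKK
KKKKWWKKK
KKKKWWWWK
KKKKKWWWK
KKKKKRWWK
After op 2 fill(1,7,R) [9 cells changed]:
KKKKWWRRR
KKKKWWRRR
KKKKWWWWR
KKKKKWWWR
KKKKKRWWR
After op 3 paint(1,8,B):
KKKKWWRRR
KKKKWWRRB
KKKKWWWWR
KKKKKWWWR
KKKKKRWWR
After op 4 fill(1,0,Y) [22 cells changed]:
YYYYWWRRR
YYYYWWRRB
YYYYWWWWR
YYYYYWWWR
YYYYYRWWR
After op 5 paint(4,6,Y):
YYYYWWRRR
YYYYWWRRB
YYYYWWWWR
YYYYYWWWR
YYYYYRYWR

Answer: YYYYWWRRR
YYYYWWRRB
YYYYWWWWR
YYYYYWWWR
YYYYYRYWR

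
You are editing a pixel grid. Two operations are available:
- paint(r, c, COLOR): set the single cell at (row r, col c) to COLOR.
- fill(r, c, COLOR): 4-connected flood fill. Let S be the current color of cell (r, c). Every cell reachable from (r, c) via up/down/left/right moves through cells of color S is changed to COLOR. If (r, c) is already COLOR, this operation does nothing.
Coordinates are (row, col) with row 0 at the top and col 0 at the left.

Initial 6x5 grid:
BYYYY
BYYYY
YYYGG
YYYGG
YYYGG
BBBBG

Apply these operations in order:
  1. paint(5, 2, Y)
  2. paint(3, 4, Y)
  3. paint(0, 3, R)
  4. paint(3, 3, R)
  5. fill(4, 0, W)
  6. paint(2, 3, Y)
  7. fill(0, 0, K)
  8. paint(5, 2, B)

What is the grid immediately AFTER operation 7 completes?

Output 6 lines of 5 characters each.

Answer: KWWRW
KWWWW
WWWYG
WWWRY
WWWGG
BBWBG

Derivation:
After op 1 paint(5,2,Y):
BYYYY
BYYYY
YYYGG
YYYGG
YYYGG
BBYBG
After op 2 paint(3,4,Y):
BYYYY
BYYYY
YYYGG
YYYGY
YYYGG
BBYBG
After op 3 paint(0,3,R):
BYYRY
BYYYY
YYYGG
YYYGY
YYYGG
BBYBG
After op 4 paint(3,3,R):
BYYRY
BYYYY
YYYGG
YYYRY
YYYGG
BBYBG
After op 5 fill(4,0,W) [17 cells changed]:
BWWRW
BWWWW
WWWGG
WWWRY
WWWGG
BBWBG
After op 6 paint(2,3,Y):
BWWRW
BWWWW
WWWYG
WWWRY
WWWGG
BBWBG
After op 7 fill(0,0,K) [2 cells changed]:
KWWRW
KWWWW
WWWYG
WWWRY
WWWGG
BBWBG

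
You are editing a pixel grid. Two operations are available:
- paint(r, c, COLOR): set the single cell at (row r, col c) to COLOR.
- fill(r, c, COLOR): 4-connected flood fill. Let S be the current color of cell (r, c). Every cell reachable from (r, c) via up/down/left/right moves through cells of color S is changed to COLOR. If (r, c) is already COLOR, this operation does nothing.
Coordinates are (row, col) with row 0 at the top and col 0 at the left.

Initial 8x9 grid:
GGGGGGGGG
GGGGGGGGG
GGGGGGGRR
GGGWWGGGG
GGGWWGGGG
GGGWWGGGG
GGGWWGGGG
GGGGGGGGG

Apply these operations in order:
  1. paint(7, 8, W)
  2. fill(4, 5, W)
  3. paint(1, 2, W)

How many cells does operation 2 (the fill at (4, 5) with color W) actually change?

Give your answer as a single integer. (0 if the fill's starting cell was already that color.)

After op 1 paint(7,8,W):
GGGGGGGGG
GGGGGGGGG
GGGGGGGRR
GGGWWGGGG
GGGWWGGGG
GGGWWGGGG
GGGWWGGGG
GGGGGGGGW
After op 2 fill(4,5,W) [61 cells changed]:
WWWWWWWWW
WWWWWWWWW
WWWWWWWRR
WWWWWWWWW
WWWWWWWWW
WWWWWWWWW
WWWWWWWWW
WWWWWWWWW

Answer: 61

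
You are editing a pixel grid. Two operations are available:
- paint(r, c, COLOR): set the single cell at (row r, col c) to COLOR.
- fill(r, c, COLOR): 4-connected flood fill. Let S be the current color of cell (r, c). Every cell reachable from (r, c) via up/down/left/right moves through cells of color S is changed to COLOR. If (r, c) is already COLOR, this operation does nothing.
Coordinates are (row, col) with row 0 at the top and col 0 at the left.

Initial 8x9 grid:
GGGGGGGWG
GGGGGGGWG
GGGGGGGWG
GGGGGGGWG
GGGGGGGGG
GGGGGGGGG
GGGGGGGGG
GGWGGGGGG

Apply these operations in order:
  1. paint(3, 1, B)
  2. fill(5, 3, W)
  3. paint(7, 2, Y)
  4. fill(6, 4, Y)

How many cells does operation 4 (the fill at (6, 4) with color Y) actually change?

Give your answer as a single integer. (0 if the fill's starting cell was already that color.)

After op 1 paint(3,1,B):
GGGGGGGWG
GGGGGGGWG
GGGGGGGWG
GBGGGGGWG
GGGGGGGGG
GGGGGGGGG
GGGGGGGGG
GGWGGGGGG
After op 2 fill(5,3,W) [66 cells changed]:
WWWWWWWWW
WWWWWWWWW
WWWWWWWWW
WBWWWWWWW
WWWWWWWWW
WWWWWWWWW
WWWWWWWWW
WWWWWWWWW
After op 3 paint(7,2,Y):
WWWWWWWWW
WWWWWWWWW
WWWWWWWWW
WBWWWWWWW
WWWWWWWWW
WWWWWWWWW
WWWWWWWWW
WWYWWWWWW
After op 4 fill(6,4,Y) [70 cells changed]:
YYYYYYYYY
YYYYYYYYY
YYYYYYYYY
YBYYYYYYY
YYYYYYYYY
YYYYYYYYY
YYYYYYYYY
YYYYYYYYY

Answer: 70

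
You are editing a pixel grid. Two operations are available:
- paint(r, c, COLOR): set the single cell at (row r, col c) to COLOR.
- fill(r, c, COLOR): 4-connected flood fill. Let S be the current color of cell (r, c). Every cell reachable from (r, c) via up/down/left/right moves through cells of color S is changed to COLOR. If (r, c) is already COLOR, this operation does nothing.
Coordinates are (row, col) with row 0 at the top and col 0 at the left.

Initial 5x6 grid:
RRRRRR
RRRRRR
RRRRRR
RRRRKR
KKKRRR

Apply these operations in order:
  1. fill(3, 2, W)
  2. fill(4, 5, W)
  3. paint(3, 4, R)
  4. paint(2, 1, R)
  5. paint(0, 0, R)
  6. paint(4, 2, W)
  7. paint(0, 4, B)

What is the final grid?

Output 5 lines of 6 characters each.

After op 1 fill(3,2,W) [26 cells changed]:
WWWWWW
WWWWWW
WWWWWW
WWWWKW
KKKWWW
After op 2 fill(4,5,W) [0 cells changed]:
WWWWWW
WWWWWW
WWWWWW
WWWWKW
KKKWWW
After op 3 paint(3,4,R):
WWWWWW
WWWWWW
WWWWWW
WWWWRW
KKKWWW
After op 4 paint(2,1,R):
WWWWWW
WWWWWW
WRWWWW
WWWWRW
KKKWWW
After op 5 paint(0,0,R):
RWWWWW
WWWWWW
WRWWWW
WWWWRW
KKKWWW
After op 6 paint(4,2,W):
RWWWWW
WWWWWW
WRWWWW
WWWWRW
KKWWWW
After op 7 paint(0,4,B):
RWWWBW
WWWWWW
WRWWWW
WWWWRW
KKWWWW

Answer: RWWWBW
WWWWWW
WRWWWW
WWWWRW
KKWWWW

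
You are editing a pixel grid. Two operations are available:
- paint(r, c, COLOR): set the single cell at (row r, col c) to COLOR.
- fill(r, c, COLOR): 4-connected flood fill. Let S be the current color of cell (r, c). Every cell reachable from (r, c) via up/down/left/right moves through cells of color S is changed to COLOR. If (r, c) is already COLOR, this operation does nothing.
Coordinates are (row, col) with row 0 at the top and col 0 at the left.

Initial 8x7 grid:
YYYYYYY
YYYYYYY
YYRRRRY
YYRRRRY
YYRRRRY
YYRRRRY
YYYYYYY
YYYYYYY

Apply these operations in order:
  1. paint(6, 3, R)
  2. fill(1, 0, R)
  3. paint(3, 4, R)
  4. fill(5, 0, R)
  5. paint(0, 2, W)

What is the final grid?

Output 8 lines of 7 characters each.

After op 1 paint(6,3,R):
YYYYYYY
YYYYYYY
YYRRRRY
YYRRRRY
YYRRRRY
YYRRRRY
YYYRYYY
YYYYYYY
After op 2 fill(1,0,R) [39 cells changed]:
RRRRRRR
RRRRRRR
RRRRRRR
RRRRRRR
RRRRRRR
RRRRRRR
RRRRRRR
RRRRRRR
After op 3 paint(3,4,R):
RRRRRRR
RRRRRRR
RRRRRRR
RRRRRRR
RRRRRRR
RRRRRRR
RRRRRRR
RRRRRRR
After op 4 fill(5,0,R) [0 cells changed]:
RRRRRRR
RRRRRRR
RRRRRRR
RRRRRRR
RRRRRRR
RRRRRRR
RRRRRRR
RRRRRRR
After op 5 paint(0,2,W):
RRWRRRR
RRRRRRR
RRRRRRR
RRRRRRR
RRRRRRR
RRRRRRR
RRRRRRR
RRRRRRR

Answer: RRWRRRR
RRRRRRR
RRRRRRR
RRRRRRR
RRRRRRR
RRRRRRR
RRRRRRR
RRRRRRR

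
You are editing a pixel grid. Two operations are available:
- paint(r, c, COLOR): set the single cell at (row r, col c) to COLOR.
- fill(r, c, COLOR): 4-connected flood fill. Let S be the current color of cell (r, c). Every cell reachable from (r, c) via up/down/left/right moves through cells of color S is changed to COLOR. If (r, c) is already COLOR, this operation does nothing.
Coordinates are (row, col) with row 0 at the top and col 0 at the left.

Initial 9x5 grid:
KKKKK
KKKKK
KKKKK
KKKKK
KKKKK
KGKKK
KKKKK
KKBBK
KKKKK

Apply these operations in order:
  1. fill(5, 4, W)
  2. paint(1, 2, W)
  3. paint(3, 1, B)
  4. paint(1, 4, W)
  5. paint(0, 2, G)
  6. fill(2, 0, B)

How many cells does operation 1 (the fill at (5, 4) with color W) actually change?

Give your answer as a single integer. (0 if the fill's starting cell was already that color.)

Answer: 42

Derivation:
After op 1 fill(5,4,W) [42 cells changed]:
WWWWW
WWWWW
WWWWW
WWWWW
WWWWW
WGWWW
WWWWW
WWBBW
WWWWW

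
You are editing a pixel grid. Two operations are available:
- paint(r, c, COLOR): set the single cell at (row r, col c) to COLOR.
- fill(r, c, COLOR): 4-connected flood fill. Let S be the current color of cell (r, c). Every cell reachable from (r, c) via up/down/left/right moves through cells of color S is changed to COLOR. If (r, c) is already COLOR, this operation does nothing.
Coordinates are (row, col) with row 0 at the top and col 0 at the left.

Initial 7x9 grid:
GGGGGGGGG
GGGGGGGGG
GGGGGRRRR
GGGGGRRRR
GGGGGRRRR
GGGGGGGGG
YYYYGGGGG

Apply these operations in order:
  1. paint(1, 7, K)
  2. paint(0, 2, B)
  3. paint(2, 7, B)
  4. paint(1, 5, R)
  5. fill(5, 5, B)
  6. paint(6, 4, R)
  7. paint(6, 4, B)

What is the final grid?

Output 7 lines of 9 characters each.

After op 1 paint(1,7,K):
GGGGGGGGG
GGGGGGGKG
GGGGGRRRR
GGGGGRRRR
GGGGGRRRR
GGGGGGGGG
YYYYGGGGG
After op 2 paint(0,2,B):
GGBGGGGGG
GGGGGGGKG
GGGGGRRRR
GGGGGRRRR
GGGGGRRRR
GGGGGGGGG
YYYYGGGGG
After op 3 paint(2,7,B):
GGBGGGGGG
GGGGGGGKG
GGGGGRRBR
GGGGGRRRR
GGGGGRRRR
GGGGGGGGG
YYYYGGGGG
After op 4 paint(1,5,R):
GGBGGGGGG
GGGGGRGKG
GGGGGRRBR
GGGGGRRRR
GGGGGRRRR
GGGGGGGGG
YYYYGGGGG
After op 5 fill(5,5,B) [44 cells changed]:
BBBBBBBBB
BBBBBRBKB
BBBBBRRBR
BBBBBRRRR
BBBBBRRRR
BBBBBBBBB
YYYYBBBBB
After op 6 paint(6,4,R):
BBBBBBBBB
BBBBBRBKB
BBBBBRRBR
BBBBBRRRR
BBBBBRRRR
BBBBBBBBB
YYYYRBBBB
After op 7 paint(6,4,B):
BBBBBBBBB
BBBBBRBKB
BBBBBRRBR
BBBBBRRRR
BBBBBRRRR
BBBBBBBBB
YYYYBBBBB

Answer: BBBBBBBBB
BBBBBRBKB
BBBBBRRBR
BBBBBRRRR
BBBBBRRRR
BBBBBBBBB
YYYYBBBBB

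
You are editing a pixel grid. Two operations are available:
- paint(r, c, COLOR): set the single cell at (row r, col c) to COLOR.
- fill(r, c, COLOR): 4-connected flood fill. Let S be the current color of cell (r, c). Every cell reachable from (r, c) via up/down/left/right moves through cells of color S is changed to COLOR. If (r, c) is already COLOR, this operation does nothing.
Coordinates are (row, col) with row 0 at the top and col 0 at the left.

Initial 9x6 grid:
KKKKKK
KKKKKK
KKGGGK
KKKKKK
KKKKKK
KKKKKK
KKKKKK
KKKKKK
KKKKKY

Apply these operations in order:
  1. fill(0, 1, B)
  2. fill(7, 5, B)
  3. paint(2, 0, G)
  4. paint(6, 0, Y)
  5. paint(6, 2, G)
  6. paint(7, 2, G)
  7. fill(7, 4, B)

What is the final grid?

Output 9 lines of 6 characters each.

After op 1 fill(0,1,B) [50 cells changed]:
BBBBBB
BBBBBB
BBGGGB
BBBBBB
BBBBBB
BBBBBB
BBBBBB
BBBBBB
BBBBBY
After op 2 fill(7,5,B) [0 cells changed]:
BBBBBB
BBBBBB
BBGGGB
BBBBBB
BBBBBB
BBBBBB
BBBBBB
BBBBBB
BBBBBY
After op 3 paint(2,0,G):
BBBBBB
BBBBBB
GBGGGB
BBBBBB
BBBBBB
BBBBBB
BBBBBB
BBBBBB
BBBBBY
After op 4 paint(6,0,Y):
BBBBBB
BBBBBB
GBGGGB
BBBBBB
BBBBBB
BBBBBB
YBBBBB
BBBBBB
BBBBBY
After op 5 paint(6,2,G):
BBBBBB
BBBBBB
GBGGGB
BBBBBB
BBBBBB
BBBBBB
YBGBBB
BBBBBB
BBBBBY
After op 6 paint(7,2,G):
BBBBBB
BBBBBB
GBGGGB
BBBBBB
BBBBBB
BBBBBB
YBGBBB
BBGBBB
BBBBBY
After op 7 fill(7,4,B) [0 cells changed]:
BBBBBB
BBBBBB
GBGGGB
BBBBBB
BBBBBB
BBBBBB
YBGBBB
BBGBBB
BBBBBY

Answer: BBBBBB
BBBBBB
GBGGGB
BBBBBB
BBBBBB
BBBBBB
YBGBBB
BBGBBB
BBBBBY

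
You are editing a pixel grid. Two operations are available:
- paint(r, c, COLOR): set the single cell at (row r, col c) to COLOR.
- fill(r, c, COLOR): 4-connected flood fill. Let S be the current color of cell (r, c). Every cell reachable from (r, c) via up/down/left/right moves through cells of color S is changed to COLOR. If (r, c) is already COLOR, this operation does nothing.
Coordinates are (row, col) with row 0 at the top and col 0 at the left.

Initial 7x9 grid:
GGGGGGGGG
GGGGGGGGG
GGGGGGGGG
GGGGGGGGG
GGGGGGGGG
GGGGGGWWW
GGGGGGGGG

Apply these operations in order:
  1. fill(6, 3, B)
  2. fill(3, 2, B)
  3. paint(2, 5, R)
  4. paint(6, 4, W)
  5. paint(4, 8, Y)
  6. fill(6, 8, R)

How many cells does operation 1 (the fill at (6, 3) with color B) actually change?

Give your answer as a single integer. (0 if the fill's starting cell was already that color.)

After op 1 fill(6,3,B) [60 cells changed]:
BBBBBBBBB
BBBBBBBBB
BBBBBBBBB
BBBBBBBBB
BBBBBBBBB
BBBBBBWWW
BBBBBBBBB

Answer: 60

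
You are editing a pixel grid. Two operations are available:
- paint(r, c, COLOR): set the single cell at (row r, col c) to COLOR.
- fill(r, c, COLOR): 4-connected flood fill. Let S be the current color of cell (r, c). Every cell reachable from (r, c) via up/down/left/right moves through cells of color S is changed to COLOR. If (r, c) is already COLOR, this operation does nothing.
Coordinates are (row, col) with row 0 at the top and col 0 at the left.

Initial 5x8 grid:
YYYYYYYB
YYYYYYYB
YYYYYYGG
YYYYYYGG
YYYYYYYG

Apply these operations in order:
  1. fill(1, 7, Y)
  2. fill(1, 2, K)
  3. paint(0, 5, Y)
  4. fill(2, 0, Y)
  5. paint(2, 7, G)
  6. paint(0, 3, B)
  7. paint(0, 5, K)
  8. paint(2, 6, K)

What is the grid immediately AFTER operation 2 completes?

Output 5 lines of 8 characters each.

After op 1 fill(1,7,Y) [2 cells changed]:
YYYYYYYY
YYYYYYYY
YYYYYYGG
YYYYYYGG
YYYYYYYG
After op 2 fill(1,2,K) [35 cells changed]:
KKKKKKKK
KKKKKKKK
KKKKKKGG
KKKKKKGG
KKKKKKKG

Answer: KKKKKKKK
KKKKKKKK
KKKKKKGG
KKKKKKGG
KKKKKKKG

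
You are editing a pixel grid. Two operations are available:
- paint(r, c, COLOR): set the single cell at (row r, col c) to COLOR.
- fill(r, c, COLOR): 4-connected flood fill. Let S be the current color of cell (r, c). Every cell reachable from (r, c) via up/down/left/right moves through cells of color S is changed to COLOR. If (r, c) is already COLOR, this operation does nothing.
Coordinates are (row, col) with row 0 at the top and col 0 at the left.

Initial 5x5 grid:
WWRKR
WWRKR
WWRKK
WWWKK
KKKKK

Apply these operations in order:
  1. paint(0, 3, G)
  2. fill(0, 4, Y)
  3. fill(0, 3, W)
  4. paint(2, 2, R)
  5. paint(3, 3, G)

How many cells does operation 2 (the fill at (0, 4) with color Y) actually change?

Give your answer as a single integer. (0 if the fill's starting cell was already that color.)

Answer: 2

Derivation:
After op 1 paint(0,3,G):
WWRGR
WWRKR
WWRKK
WWWKK
KKKKK
After op 2 fill(0,4,Y) [2 cells changed]:
WWRGY
WWRKY
WWRKK
WWWKK
KKKKK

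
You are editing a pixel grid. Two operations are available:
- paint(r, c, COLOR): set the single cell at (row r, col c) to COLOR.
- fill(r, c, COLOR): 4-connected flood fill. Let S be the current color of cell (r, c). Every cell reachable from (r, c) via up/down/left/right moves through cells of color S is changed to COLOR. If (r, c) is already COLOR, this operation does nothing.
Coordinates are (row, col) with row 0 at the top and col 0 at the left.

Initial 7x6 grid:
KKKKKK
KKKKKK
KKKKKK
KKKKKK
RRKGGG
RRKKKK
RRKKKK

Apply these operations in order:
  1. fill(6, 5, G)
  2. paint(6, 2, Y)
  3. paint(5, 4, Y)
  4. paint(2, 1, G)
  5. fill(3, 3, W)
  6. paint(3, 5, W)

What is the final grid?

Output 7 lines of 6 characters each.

After op 1 fill(6,5,G) [33 cells changed]:
GGGGGG
GGGGGG
GGGGGG
GGGGGG
RRGGGG
RRGGGG
RRGGGG
After op 2 paint(6,2,Y):
GGGGGG
GGGGGG
GGGGGG
GGGGGG
RRGGGG
RRGGGG
RRYGGG
After op 3 paint(5,4,Y):
GGGGGG
GGGGGG
GGGGGG
GGGGGG
RRGGGG
RRGGYG
RRYGGG
After op 4 paint(2,1,G):
GGGGGG
GGGGGG
GGGGGG
GGGGGG
RRGGGG
RRGGYG
RRYGGG
After op 5 fill(3,3,W) [34 cells changed]:
WWWWWW
WWWWWW
WWWWWW
WWWWWW
RRWWWW
RRWWYW
RRYWWW
After op 6 paint(3,5,W):
WWWWWW
WWWWWW
WWWWWW
WWWWWW
RRWWWW
RRWWYW
RRYWWW

Answer: WWWWWW
WWWWWW
WWWWWW
WWWWWW
RRWWWW
RRWWYW
RRYWWW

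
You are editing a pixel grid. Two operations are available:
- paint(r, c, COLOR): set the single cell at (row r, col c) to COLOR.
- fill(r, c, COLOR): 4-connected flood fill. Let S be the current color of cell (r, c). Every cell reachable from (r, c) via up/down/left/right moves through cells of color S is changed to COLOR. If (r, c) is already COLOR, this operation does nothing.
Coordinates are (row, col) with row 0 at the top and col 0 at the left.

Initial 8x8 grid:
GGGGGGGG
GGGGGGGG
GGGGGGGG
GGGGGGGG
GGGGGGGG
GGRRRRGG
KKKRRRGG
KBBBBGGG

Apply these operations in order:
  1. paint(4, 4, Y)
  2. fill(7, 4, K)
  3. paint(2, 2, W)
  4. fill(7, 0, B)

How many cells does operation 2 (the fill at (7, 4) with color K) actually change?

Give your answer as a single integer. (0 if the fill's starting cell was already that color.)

After op 1 paint(4,4,Y):
GGGGGGGG
GGGGGGGG
GGGGGGGG
GGGGGGGG
GGGGYGGG
GGRRRRGG
KKKRRRGG
KBBBBGGG
After op 2 fill(7,4,K) [4 cells changed]:
GGGGGGGG
GGGGGGGG
GGGGGGGG
GGGGGGGG
GGGGYGGG
GGRRRRGG
KKKRRRGG
KKKKKGGG

Answer: 4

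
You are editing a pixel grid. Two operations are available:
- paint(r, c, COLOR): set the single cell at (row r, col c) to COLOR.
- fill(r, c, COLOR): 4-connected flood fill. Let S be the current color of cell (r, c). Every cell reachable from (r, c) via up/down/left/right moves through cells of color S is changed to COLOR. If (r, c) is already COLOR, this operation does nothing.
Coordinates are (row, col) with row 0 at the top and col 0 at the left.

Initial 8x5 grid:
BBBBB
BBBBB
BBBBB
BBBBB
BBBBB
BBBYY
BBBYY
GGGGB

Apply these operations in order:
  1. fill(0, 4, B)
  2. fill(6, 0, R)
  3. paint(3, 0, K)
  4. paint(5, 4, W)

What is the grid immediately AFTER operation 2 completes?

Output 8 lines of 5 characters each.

Answer: RRRRR
RRRRR
RRRRR
RRRRR
RRRRR
RRRYY
RRRYY
GGGGB

Derivation:
After op 1 fill(0,4,B) [0 cells changed]:
BBBBB
BBBBB
BBBBB
BBBBB
BBBBB
BBBYY
BBBYY
GGGGB
After op 2 fill(6,0,R) [31 cells changed]:
RRRRR
RRRRR
RRRRR
RRRRR
RRRRR
RRRYY
RRRYY
GGGGB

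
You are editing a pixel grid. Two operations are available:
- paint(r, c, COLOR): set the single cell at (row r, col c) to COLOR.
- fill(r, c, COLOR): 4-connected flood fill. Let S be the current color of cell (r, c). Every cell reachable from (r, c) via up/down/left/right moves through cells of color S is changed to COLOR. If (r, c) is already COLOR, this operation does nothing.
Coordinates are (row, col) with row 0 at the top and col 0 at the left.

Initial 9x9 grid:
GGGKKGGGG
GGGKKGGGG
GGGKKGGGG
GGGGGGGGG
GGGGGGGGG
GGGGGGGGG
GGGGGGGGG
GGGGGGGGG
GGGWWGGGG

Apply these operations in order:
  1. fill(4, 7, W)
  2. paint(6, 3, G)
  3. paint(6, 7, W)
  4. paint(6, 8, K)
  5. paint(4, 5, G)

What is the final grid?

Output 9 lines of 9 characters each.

After op 1 fill(4,7,W) [73 cells changed]:
WWWKKWWWW
WWWKKWWWW
WWWKKWWWW
WWWWWWWWW
WWWWWWWWW
WWWWWWWWW
WWWWWWWWW
WWWWWWWWW
WWWWWWWWW
After op 2 paint(6,3,G):
WWWKKWWWW
WWWKKWWWW
WWWKKWWWW
WWWWWWWWW
WWWWWWWWW
WWWWWWWWW
WWWGWWWWW
WWWWWWWWW
WWWWWWWWW
After op 3 paint(6,7,W):
WWWKKWWWW
WWWKKWWWW
WWWKKWWWW
WWWWWWWWW
WWWWWWWWW
WWWWWWWWW
WWWGWWWWW
WWWWWWWWW
WWWWWWWWW
After op 4 paint(6,8,K):
WWWKKWWWW
WWWKKWWWW
WWWKKWWWW
WWWWWWWWW
WWWWWWWWW
WWWWWWWWW
WWWGWWWWK
WWWWWWWWW
WWWWWWWWW
After op 5 paint(4,5,G):
WWWKKWWWW
WWWKKWWWW
WWWKKWWWW
WWWWWWWWW
WWWWWGWWW
WWWWWWWWW
WWWGWWWWK
WWWWWWWWW
WWWWWWWWW

Answer: WWWKKWWWW
WWWKKWWWW
WWWKKWWWW
WWWWWWWWW
WWWWWGWWW
WWWWWWWWW
WWWGWWWWK
WWWWWWWWW
WWWWWWWWW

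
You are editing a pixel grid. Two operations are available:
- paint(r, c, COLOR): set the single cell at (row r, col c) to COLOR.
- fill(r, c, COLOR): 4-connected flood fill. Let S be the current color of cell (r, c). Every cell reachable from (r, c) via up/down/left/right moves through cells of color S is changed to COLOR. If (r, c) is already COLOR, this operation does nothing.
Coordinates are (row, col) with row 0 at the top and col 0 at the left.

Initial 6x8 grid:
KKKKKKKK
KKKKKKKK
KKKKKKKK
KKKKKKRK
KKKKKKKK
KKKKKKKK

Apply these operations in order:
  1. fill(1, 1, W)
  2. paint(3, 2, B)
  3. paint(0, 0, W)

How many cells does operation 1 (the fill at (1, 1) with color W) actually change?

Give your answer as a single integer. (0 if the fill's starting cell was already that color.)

Answer: 47

Derivation:
After op 1 fill(1,1,W) [47 cells changed]:
WWWWWWWW
WWWWWWWW
WWWWWWWW
WWWWWWRW
WWWWWWWW
WWWWWWWW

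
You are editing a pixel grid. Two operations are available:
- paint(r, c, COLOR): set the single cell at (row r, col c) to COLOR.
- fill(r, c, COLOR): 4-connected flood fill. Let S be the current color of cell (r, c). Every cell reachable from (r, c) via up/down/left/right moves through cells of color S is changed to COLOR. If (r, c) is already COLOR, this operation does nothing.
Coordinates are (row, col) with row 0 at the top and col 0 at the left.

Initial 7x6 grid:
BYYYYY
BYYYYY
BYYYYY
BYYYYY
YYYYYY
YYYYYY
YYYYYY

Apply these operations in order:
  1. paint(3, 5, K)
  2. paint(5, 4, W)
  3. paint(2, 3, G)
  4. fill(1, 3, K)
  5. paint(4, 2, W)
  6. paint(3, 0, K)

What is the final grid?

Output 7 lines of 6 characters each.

After op 1 paint(3,5,K):
BYYYYY
BYYYYY
BYYYYY
BYYYYK
YYYYYY
YYYYYY
YYYYYY
After op 2 paint(5,4,W):
BYYYYY
BYYYYY
BYYYYY
BYYYYK
YYYYYY
YYYYWY
YYYYYY
After op 3 paint(2,3,G):
BYYYYY
BYYYYY
BYYGYY
BYYYYK
YYYYYY
YYYYWY
YYYYYY
After op 4 fill(1,3,K) [35 cells changed]:
BKKKKK
BKKKKK
BKKGKK
BKKKKK
KKKKKK
KKKKWK
KKKKKK
After op 5 paint(4,2,W):
BKKKKK
BKKKKK
BKKGKK
BKKKKK
KKWKKK
KKKKWK
KKKKKK
After op 6 paint(3,0,K):
BKKKKK
BKKKKK
BKKGKK
KKKKKK
KKWKKK
KKKKWK
KKKKKK

Answer: BKKKKK
BKKKKK
BKKGKK
KKKKKK
KKWKKK
KKKKWK
KKKKKK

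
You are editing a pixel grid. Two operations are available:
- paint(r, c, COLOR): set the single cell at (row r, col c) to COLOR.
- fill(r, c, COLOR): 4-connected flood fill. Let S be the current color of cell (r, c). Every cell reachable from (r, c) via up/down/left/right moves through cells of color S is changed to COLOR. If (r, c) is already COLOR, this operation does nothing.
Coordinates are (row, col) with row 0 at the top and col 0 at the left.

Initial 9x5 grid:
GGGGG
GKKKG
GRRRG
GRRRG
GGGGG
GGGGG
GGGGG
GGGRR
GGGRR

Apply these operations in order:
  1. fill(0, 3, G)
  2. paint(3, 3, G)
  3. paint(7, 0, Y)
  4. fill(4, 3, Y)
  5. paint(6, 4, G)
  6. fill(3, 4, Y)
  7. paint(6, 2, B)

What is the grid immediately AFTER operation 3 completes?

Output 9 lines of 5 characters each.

After op 1 fill(0,3,G) [0 cells changed]:
GGGGG
GKKKG
GRRRG
GRRRG
GGGGG
GGGGG
GGGGG
GGGRR
GGGRR
After op 2 paint(3,3,G):
GGGGG
GKKKG
GRRRG
GRRGG
GGGGG
GGGGG
GGGGG
GGGRR
GGGRR
After op 3 paint(7,0,Y):
GGGGG
GKKKG
GRRRG
GRRGG
GGGGG
GGGGG
GGGGG
YGGRR
GGGRR

Answer: GGGGG
GKKKG
GRRRG
GRRGG
GGGGG
GGGGG
GGGGG
YGGRR
GGGRR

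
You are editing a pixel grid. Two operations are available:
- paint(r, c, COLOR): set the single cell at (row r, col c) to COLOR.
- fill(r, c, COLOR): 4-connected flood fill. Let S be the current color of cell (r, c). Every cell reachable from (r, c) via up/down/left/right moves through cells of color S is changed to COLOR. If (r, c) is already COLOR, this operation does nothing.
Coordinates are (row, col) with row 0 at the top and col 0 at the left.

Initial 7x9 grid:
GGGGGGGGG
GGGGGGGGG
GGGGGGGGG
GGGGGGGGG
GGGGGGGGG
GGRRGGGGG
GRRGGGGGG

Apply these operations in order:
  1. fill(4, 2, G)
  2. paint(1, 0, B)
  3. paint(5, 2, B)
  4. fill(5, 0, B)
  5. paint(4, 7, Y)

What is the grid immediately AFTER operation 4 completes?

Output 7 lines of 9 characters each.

Answer: BBBBBBBBB
BBBBBBBBB
BBBBBBBBB
BBBBBBBBB
BBBBBBBBB
BBBRBBBBB
BRRBBBBBB

Derivation:
After op 1 fill(4,2,G) [0 cells changed]:
GGGGGGGGG
GGGGGGGGG
GGGGGGGGG
GGGGGGGGG
GGGGGGGGG
GGRRGGGGG
GRRGGGGGG
After op 2 paint(1,0,B):
GGGGGGGGG
BGGGGGGGG
GGGGGGGGG
GGGGGGGGG
GGGGGGGGG
GGRRGGGGG
GRRGGGGGG
After op 3 paint(5,2,B):
GGGGGGGGG
BGGGGGGGG
GGGGGGGGG
GGGGGGGGG
GGGGGGGGG
GGBRGGGGG
GRRGGGGGG
After op 4 fill(5,0,B) [58 cells changed]:
BBBBBBBBB
BBBBBBBBB
BBBBBBBBB
BBBBBBBBB
BBBBBBBBB
BBBRBBBBB
BRRBBBBBB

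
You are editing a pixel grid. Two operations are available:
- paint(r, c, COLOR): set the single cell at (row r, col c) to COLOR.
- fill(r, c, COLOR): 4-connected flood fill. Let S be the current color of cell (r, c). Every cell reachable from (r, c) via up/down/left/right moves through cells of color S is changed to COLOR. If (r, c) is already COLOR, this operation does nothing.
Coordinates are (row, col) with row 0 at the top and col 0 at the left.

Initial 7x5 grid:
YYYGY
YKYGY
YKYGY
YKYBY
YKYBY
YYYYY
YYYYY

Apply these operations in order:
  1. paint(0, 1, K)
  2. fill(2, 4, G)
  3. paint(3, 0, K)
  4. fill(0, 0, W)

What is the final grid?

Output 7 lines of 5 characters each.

Answer: WKGGG
WKGGG
WKGGG
KKGBG
GKGBG
GGGGG
GGGGG

Derivation:
After op 1 paint(0,1,K):
YKYGY
YKYGY
YKYGY
YKYBY
YKYBY
YYYYY
YYYYY
After op 2 fill(2,4,G) [25 cells changed]:
GKGGG
GKGGG
GKGGG
GKGBG
GKGBG
GGGGG
GGGGG
After op 3 paint(3,0,K):
GKGGG
GKGGG
GKGGG
KKGBG
GKGBG
GGGGG
GGGGG
After op 4 fill(0,0,W) [3 cells changed]:
WKGGG
WKGGG
WKGGG
KKGBG
GKGBG
GGGGG
GGGGG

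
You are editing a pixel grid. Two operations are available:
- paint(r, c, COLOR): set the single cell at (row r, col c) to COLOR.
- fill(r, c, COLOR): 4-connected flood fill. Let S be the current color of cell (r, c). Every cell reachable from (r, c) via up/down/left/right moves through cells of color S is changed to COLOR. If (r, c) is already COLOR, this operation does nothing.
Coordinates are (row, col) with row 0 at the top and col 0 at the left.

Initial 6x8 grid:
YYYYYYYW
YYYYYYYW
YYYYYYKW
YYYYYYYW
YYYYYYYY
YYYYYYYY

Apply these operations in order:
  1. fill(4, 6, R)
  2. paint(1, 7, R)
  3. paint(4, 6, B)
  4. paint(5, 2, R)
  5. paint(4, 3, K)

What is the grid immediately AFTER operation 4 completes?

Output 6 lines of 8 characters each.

After op 1 fill(4,6,R) [43 cells changed]:
RRRRRRRW
RRRRRRRW
RRRRRRKW
RRRRRRRW
RRRRRRRR
RRRRRRRR
After op 2 paint(1,7,R):
RRRRRRRW
RRRRRRRR
RRRRRRKW
RRRRRRRW
RRRRRRRR
RRRRRRRR
After op 3 paint(4,6,B):
RRRRRRRW
RRRRRRRR
RRRRRRKW
RRRRRRRW
RRRRRRBR
RRRRRRRR
After op 4 paint(5,2,R):
RRRRRRRW
RRRRRRRR
RRRRRRKW
RRRRRRRW
RRRRRRBR
RRRRRRRR

Answer: RRRRRRRW
RRRRRRRR
RRRRRRKW
RRRRRRRW
RRRRRRBR
RRRRRRRR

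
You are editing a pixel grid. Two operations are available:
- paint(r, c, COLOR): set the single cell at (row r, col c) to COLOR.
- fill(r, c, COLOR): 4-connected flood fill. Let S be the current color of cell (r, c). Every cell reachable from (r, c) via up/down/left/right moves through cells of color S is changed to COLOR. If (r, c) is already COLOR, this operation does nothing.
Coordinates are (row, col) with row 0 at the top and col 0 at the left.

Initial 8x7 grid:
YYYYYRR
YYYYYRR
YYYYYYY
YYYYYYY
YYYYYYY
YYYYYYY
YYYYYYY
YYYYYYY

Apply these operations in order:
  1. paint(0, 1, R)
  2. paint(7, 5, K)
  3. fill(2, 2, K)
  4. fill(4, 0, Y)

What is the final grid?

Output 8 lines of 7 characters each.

After op 1 paint(0,1,R):
YRYYYRR
YYYYYRR
YYYYYYY
YYYYYYY
YYYYYYY
YYYYYYY
YYYYYYY
YYYYYYY
After op 2 paint(7,5,K):
YRYYYRR
YYYYYRR
YYYYYYY
YYYYYYY
YYYYYYY
YYYYYYY
YYYYYYY
YYYYYKY
After op 3 fill(2,2,K) [50 cells changed]:
KRKKKRR
KKKKKRR
KKKKKKK
KKKKKKK
KKKKKKK
KKKKKKK
KKKKKKK
KKKKKKK
After op 4 fill(4,0,Y) [51 cells changed]:
YRYYYRR
YYYYYRR
YYYYYYY
YYYYYYY
YYYYYYY
YYYYYYY
YYYYYYY
YYYYYYY

Answer: YRYYYRR
YYYYYRR
YYYYYYY
YYYYYYY
YYYYYYY
YYYYYYY
YYYYYYY
YYYYYYY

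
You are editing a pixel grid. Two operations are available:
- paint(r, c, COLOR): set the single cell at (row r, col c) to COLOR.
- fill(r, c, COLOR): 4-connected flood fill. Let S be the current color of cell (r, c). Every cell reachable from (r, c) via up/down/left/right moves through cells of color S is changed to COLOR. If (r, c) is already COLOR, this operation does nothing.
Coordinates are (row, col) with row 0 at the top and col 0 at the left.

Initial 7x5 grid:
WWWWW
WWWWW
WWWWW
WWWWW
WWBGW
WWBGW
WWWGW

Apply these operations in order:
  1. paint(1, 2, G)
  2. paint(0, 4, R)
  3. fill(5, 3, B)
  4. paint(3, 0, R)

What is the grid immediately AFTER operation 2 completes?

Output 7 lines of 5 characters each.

After op 1 paint(1,2,G):
WWWWW
WWGWW
WWWWW
WWWWW
WWBGW
WWBGW
WWWGW
After op 2 paint(0,4,R):
WWWWR
WWGWW
WWWWW
WWWWW
WWBGW
WWBGW
WWWGW

Answer: WWWWR
WWGWW
WWWWW
WWWWW
WWBGW
WWBGW
WWWGW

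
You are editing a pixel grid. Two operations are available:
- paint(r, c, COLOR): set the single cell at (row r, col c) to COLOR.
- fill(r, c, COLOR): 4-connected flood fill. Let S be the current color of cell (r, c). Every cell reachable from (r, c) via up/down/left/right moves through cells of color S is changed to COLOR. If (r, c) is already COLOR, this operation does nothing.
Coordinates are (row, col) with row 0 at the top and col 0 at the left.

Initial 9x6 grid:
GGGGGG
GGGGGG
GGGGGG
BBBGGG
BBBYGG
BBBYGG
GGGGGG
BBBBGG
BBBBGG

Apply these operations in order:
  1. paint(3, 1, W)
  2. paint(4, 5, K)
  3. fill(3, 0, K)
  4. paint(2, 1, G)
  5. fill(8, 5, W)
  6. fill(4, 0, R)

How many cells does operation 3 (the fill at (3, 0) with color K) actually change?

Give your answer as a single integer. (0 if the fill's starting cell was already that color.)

After op 1 paint(3,1,W):
GGGGGG
GGGGGG
GGGGGG
BWBGGG
BBBYGG
BBBYGG
GGGGGG
BBBBGG
BBBBGG
After op 2 paint(4,5,K):
GGGGGG
GGGGGG
GGGGGG
BWBGGG
BBBYGK
BBBYGG
GGGGGG
BBBBGG
BBBBGG
After op 3 fill(3,0,K) [8 cells changed]:
GGGGGG
GGGGGG
GGGGGG
KWKGGG
KKKYGK
KKKYGG
GGGGGG
BBBBGG
BBBBGG

Answer: 8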